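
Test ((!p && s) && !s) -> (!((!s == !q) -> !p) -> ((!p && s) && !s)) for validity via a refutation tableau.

Assume the negation and expand:
Initial set: {F (((!p && s) && !s) -> (!((!s == !q) -> !p) -> ((!p && s) && !s)))}.
F (((!p && s) && !s) -> (!((!s == !q) -> !p) -> ((!p && s) && !s))): α-rule — add T ((!p && s) && !s), F (!((!s == !q) -> !p) -> ((!p && s) && !s)).
T ((!p && s) && !s): α-rule — add T (!p && s), T !s.
F (!((!s == !q) -> !p) -> ((!p && s) && !s)): α-rule — add T !((!s == !q) -> !p), F ((!p && s) && !s).
T (!p && s): α-rule — add T !p, T s.
× closes — contains both s and !s.
All 1 branch closes.
Every branch closed, so the negation is unsatisfiable and the formula is valid.

Valid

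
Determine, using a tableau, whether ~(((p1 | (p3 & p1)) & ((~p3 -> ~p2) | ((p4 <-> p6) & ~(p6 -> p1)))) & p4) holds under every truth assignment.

Not valid

Assume the negation and expand:
Initial set: {~~(((p1 | (p3 & p1)) & ((~p3 -> ~p2) | ((p4 <-> p6) & ~(p6 -> p1)))) & p4)}.
~~(((p1 | (p3 & p1)) & ((~p3 -> ~p2) | ((p4 <-> p6) & ~(p6 -> p1)))) & p4): α-rule — add ((p1 | (p3 & p1)) & ((~p3 -> ~p2) | ((p4 <-> p6) & ~(p6 -> p1)))), p4.
((p1 | (p3 & p1)) & ((~p3 -> ~p2) | ((p4 <-> p6) & ~(p6 -> p1)))): α-rule — add (p1 | (p3 & p1)), ((~p3 -> ~p2) | ((p4 <-> p6) & ~(p6 -> p1))).
(p1 | (p3 & p1)): β-rule — branch into p1  //  (p3 & p1).
  branch 1 (add p1):
    ((~p3 -> ~p2) | ((p4 <-> p6) & ~(p6 -> p1))): β-rule — branch into (~p3 -> ~p2)  //  ((p4 <-> p6) & ~(p6 -> p1)).
      branch 1.1 (add (~p3 -> ~p2)):
        (~p3 -> ~p2): β-rule — branch into ~~p3  //  ~p2.
          branch 1.1.1 (add ~~p3):
            ○ open, literals {p1=true, p3=true, p4=true}.
          branch 1.1.2 (add ~p2):
            ○ open, literals {p1=true, p2=false, p4=true}.
      branch 1.2 (add ((p4 <-> p6) & ~(p6 -> p1))):
        ((p4 <-> p6) & ~(p6 -> p1)): α-rule — add (p4 <-> p6), ~(p6 -> p1).
        ~(p6 -> p1): α-rule — add p6, ~p1.
        × closes — contains both p1 and ~p1.
  branch 2 (add (p3 & p1)):
    (p3 & p1): α-rule — add p3, p1.
    ((~p3 -> ~p2) | ((p4 <-> p6) & ~(p6 -> p1))): β-rule — branch into (~p3 -> ~p2)  //  ((p4 <-> p6) & ~(p6 -> p1)).
      branch 2.1 (add (~p3 -> ~p2)):
        (~p3 -> ~p2): β-rule — branch into ~~p3  //  ~p2.
          branch 2.1.1 (add ~~p3):
            ○ open, literals {p1=true, p3=true, p4=true}.
          branch 2.1.2 (add ~p2):
            ○ open, literals {p1=true, p2=false, p3=true, p4=true}.
      branch 2.2 (add ((p4 <-> p6) & ~(p6 -> p1))):
        ((p4 <-> p6) & ~(p6 -> p1)): α-rule — add (p4 <-> p6), ~(p6 -> p1).
        ~(p6 -> p1): α-rule — add p6, ~p1.
        × closes — contains both p1 and ~p1.
2 branches closed, 4 open.
An open branch gives a countermodel: p1=true, p3=true, p4=true (unmentioned atoms arbitrary); under it the original formula is false.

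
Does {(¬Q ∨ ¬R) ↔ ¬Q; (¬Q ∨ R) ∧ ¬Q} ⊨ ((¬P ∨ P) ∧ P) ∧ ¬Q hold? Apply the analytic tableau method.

No

Initial set: {((¬Q ∨ ¬R) ↔ ¬Q); ((¬Q ∨ R) ∧ ¬Q); ¬(((¬P ∨ P) ∧ P) ∧ ¬Q)}.
((¬Q ∨ R) ∧ ¬Q): α-rule — add (¬Q ∨ R), ¬Q.
((¬Q ∨ ¬R) ↔ ¬Q): β-rule — branch into (¬Q ∨ ¬R), ¬Q  //  ¬(¬Q ∨ ¬R), ¬¬Q.
  branch 1 (add (¬Q ∨ ¬R), ¬Q):
    ¬(((¬P ∨ P) ∧ P) ∧ ¬Q): β-rule — branch into ¬((¬P ∨ P) ∧ P)  //  ¬¬Q.
      branch 1.1 (add ¬((¬P ∨ P) ∧ P)):
        (¬Q ∨ R): β-rule — branch into ¬Q  //  R.
          branch 1.1.1 (add ¬Q):
            (¬Q ∨ ¬R): β-rule — branch into ¬Q  //  ¬R.
              branch 1.1.1.1 (add ¬Q):
                ¬((¬P ∨ P) ∧ P): β-rule — branch into ¬(¬P ∨ P)  //  ¬P.
                  branch 1.1.1.1.1 (add ¬(¬P ∨ P)):
                    ¬(¬P ∨ P): α-rule — add ¬¬P, ¬P.
                    × closes — contains both P and ¬P.
                  branch 1.1.1.1.2 (add ¬P):
                    ○ open, literals {P=0, Q=0}.
              branch 1.1.1.2 (add ¬R):
                ¬((¬P ∨ P) ∧ P): β-rule — branch into ¬(¬P ∨ P)  //  ¬P.
                  branch 1.1.1.2.1 (add ¬(¬P ∨ P)):
                    ¬(¬P ∨ P): α-rule — add ¬¬P, ¬P.
                    × closes — contains both P and ¬P.
                  branch 1.1.1.2.2 (add ¬P):
                    ○ open, literals {P=0, Q=0, R=0}.
          branch 1.1.2 (add R):
            (¬Q ∨ ¬R): β-rule — branch into ¬Q  //  ¬R.
              branch 1.1.2.1 (add ¬Q):
                ¬((¬P ∨ P) ∧ P): β-rule — branch into ¬(¬P ∨ P)  //  ¬P.
                  branch 1.1.2.1.1 (add ¬(¬P ∨ P)):
                    ¬(¬P ∨ P): α-rule — add ¬¬P, ¬P.
                    × closes — contains both P and ¬P.
                  branch 1.1.2.1.2 (add ¬P):
                    ○ open, literals {P=0, Q=0, R=1}.
              branch 1.1.2.2 (add ¬R):
                × closes — contains both R and ¬R.
      branch 1.2 (add ¬¬Q):
        × closes — contains both Q and ¬Q.
  branch 2 (add ¬(¬Q ∨ ¬R), ¬¬Q):
    × closes — contains both Q and ¬Q.
6 branches closed, 3 open.
An open branch gives a countermodel: P=0, Q=0 (unmentioned atoms arbitrary); the premises hold there but the conclusion fails.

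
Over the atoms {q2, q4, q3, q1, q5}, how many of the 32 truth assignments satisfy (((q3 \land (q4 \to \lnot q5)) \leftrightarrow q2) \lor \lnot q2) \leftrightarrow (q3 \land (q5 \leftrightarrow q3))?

Initial set: {((((q3 \land (q4 \to \lnot q5)) \leftrightarrow q2) \lor \lnot q2) \leftrightarrow (q3 \land (q5 \leftrightarrow q3)))}.
((((q3 \land (q4 \to \lnot q5)) \leftrightarrow q2) \lor \lnot q2) \leftrightarrow (q3 \land (q5 \leftrightarrow q3))): β-rule — branch into (((q3 \land (q4 \to \lnot q5)) \leftrightarrow q2) \lor \lnot q2), (q3 \land (q5 \leftrightarrow q3))  //  \lnot (((q3 \land (q4 \to \lnot q5)) \leftrightarrow q2) \lor \lnot q2), \lnot (q3 \land (q5 \leftrightarrow q3)).
  branch 1 (add (((q3 \land (q4 \to \lnot q5)) \leftrightarrow q2) \lor \lnot q2), (q3 \land (q5 \leftrightarrow q3))):
    (q3 \land (q5 \leftrightarrow q3)): α-rule — add q3, (q5 \leftrightarrow q3).
    (((q3 \land (q4 \to \lnot q5)) \leftrightarrow q2) \lor \lnot q2): β-rule — branch into ((q3 \land (q4 \to \lnot q5)) \leftrightarrow q2)  //  \lnot q2.
      branch 1.1 (add ((q3 \land (q4 \to \lnot q5)) \leftrightarrow q2)):
        (q5 \leftrightarrow q3): β-rule — branch into q5, q3  //  \lnot q5, \lnot q3.
          branch 1.1.1 (add q5, q3):
            ((q3 \land (q4 \to \lnot q5)) \leftrightarrow q2): β-rule — branch into (q3 \land (q4 \to \lnot q5)), q2  //  \lnot (q3 \land (q4 \to \lnot q5)), \lnot q2.
              branch 1.1.1.1 (add (q3 \land (q4 \to \lnot q5)), q2):
                (q3 \land (q4 \to \lnot q5)): α-rule — add q3, (q4 \to \lnot q5).
                (q4 \to \lnot q5): β-rule — branch into \lnot q4  //  \lnot q5.
                  branch 1.1.1.1.1 (add \lnot q4):
                    ○ open, literals {q2=true, q3=true, q4=false, q5=true}.
                  branch 1.1.1.1.2 (add \lnot q5):
                    × closes — contains both q5 and \lnot q5.
              branch 1.1.1.2 (add \lnot (q3 \land (q4 \to \lnot q5)), \lnot q2):
                \lnot (q3 \land (q4 \to \lnot q5)): β-rule — branch into \lnot q3  //  \lnot (q4 \to \lnot q5).
                  branch 1.1.1.2.1 (add \lnot q3):
                    × closes — contains both q3 and \lnot q3.
                  branch 1.1.1.2.2 (add \lnot (q4 \to \lnot q5)):
                    \lnot (q4 \to \lnot q5): α-rule — add q4, \lnot \lnot q5.
                    ○ open, literals {q2=false, q3=true, q4=true, q5=true}.
          branch 1.1.2 (add \lnot q5, \lnot q3):
            × closes — contains both q3 and \lnot q3.
      branch 1.2 (add \lnot q2):
        (q5 \leftrightarrow q3): β-rule — branch into q5, q3  //  \lnot q5, \lnot q3.
          branch 1.2.1 (add q5, q3):
            ○ open, literals {q2=false, q3=true, q5=true}.
          branch 1.2.2 (add \lnot q5, \lnot q3):
            × closes — contains both q3 and \lnot q3.
  branch 2 (add \lnot (((q3 \land (q4 \to \lnot q5)) \leftrightarrow q2) \lor \lnot q2), \lnot (q3 \land (q5 \leftrightarrow q3))):
    \lnot (((q3 \land (q4 \to \lnot q5)) \leftrightarrow q2) \lor \lnot q2): α-rule — add \lnot ((q3 \land (q4 \to \lnot q5)) \leftrightarrow q2), \lnot \lnot q2.
    \lnot (q3 \land (q5 \leftrightarrow q3)): β-rule — branch into \lnot q3  //  \lnot (q5 \leftrightarrow q3).
      branch 2.1 (add \lnot q3):
        \lnot ((q3 \land (q4 \to \lnot q5)) \leftrightarrow q2): β-rule — branch into (q3 \land (q4 \to \lnot q5)), \lnot q2  //  \lnot (q3 \land (q4 \to \lnot q5)), q2.
          branch 2.1.1 (add (q3 \land (q4 \to \lnot q5)), \lnot q2):
            × closes — contains both q2 and \lnot q2.
          branch 2.1.2 (add \lnot (q3 \land (q4 \to \lnot q5)), q2):
            \lnot (q3 \land (q4 \to \lnot q5)): β-rule — branch into \lnot q3  //  \lnot (q4 \to \lnot q5).
              branch 2.1.2.1 (add \lnot q3):
                ○ open, literals {q2=true, q3=false}.
              branch 2.1.2.2 (add \lnot (q4 \to \lnot q5)):
                \lnot (q4 \to \lnot q5): α-rule — add q4, \lnot \lnot q5.
                ○ open, literals {q2=true, q3=false, q4=true, q5=true}.
      branch 2.2 (add \lnot (q5 \leftrightarrow q3)):
        \lnot ((q3 \land (q4 \to \lnot q5)) \leftrightarrow q2): β-rule — branch into (q3 \land (q4 \to \lnot q5)), \lnot q2  //  \lnot (q3 \land (q4 \to \lnot q5)), q2.
          branch 2.2.1 (add (q3 \land (q4 \to \lnot q5)), \lnot q2):
            × closes — contains both q2 and \lnot q2.
          branch 2.2.2 (add \lnot (q3 \land (q4 \to \lnot q5)), q2):
            \lnot (q5 \leftrightarrow q3): β-rule — branch into q5, \lnot q3  //  \lnot q5, q3.
              branch 2.2.2.1 (add q5, \lnot q3):
                \lnot (q3 \land (q4 \to \lnot q5)): β-rule — branch into \lnot q3  //  \lnot (q4 \to \lnot q5).
                  branch 2.2.2.1.1 (add \lnot q3):
                    ○ open, literals {q2=true, q3=false, q5=true}.
                  branch 2.2.2.1.2 (add \lnot (q4 \to \lnot q5)):
                    \lnot (q4 \to \lnot q5): α-rule — add q4, \lnot \lnot q5.
                    ○ open, literals {q2=true, q3=false, q4=true, q5=true}.
              branch 2.2.2.2 (add \lnot q5, q3):
                \lnot (q3 \land (q4 \to \lnot q5)): β-rule — branch into \lnot q3  //  \lnot (q4 \to \lnot q5).
                  branch 2.2.2.2.1 (add \lnot q3):
                    × closes — contains both q3 and \lnot q3.
                  branch 2.2.2.2.2 (add \lnot (q4 \to \lnot q5)):
                    \lnot (q4 \to \lnot q5): α-rule — add q4, \lnot \lnot q5.
                    × closes — contains both q5 and \lnot q5.
8 branches closed, 7 open.
Each open branch fixes some atoms; the unmentioned ones are free. Counting distinct full assignments: branch {q2=true, q3=true, q4=false, q5=true} (q1) contributes 2 new; branch {q2=false, q3=true, q4=true, q5=true} (q1) contributes 2 new; branch {q2=false, q3=true, q5=true} (q4, q1) contributes 2 new; branch {q2=true, q3=false} (q4, q1, q5) contributes 8 new; branch {q2=true, q3=false, q4=true, q5=true} (q1) contributes 0 new; branch {q2=true, q3=false, q5=true} (q4, q1) contributes 0 new; branch {q2=true, q3=false, q4=true, q5=true} (q1) contributes 0 new. Total: 14.

14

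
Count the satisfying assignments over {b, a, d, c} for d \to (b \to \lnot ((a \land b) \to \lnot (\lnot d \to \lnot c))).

Initial set: {T (d \to (b \to \lnot ((a \land b) \to \lnot (\lnot d \to \lnot c))))}.
T (d \to (b \to \lnot ((a \land b) \to \lnot (\lnot d \to \lnot c)))): β-rule — branch into F d  //  T (b \to \lnot ((a \land b) \to \lnot (\lnot d \to \lnot c))).
  branch 1 (add F d):
    ○ open, literals {d=0}.
  branch 2 (add T (b \to \lnot ((a \land b) \to \lnot (\lnot d \to \lnot c)))):
    T (b \to \lnot ((a \land b) \to \lnot (\lnot d \to \lnot c))): β-rule — branch into F b  //  T \lnot ((a \land b) \to \lnot (\lnot d \to \lnot c)).
      branch 2.1 (add F b):
        ○ open, literals {b=0}.
      branch 2.2 (add T \lnot ((a \land b) \to \lnot (\lnot d \to \lnot c))):
        T \lnot ((a \land b) \to \lnot (\lnot d \to \lnot c)): α-rule — add T (a \land b), F \lnot (\lnot d \to \lnot c).
        T (a \land b): α-rule — add T a, T b.
        F \lnot (\lnot d \to \lnot c): β-rule — branch into F \lnot d  //  T \lnot c.
          branch 2.2.1 (add F \lnot d):
            ○ open, literals {a=1, b=1, d=1}.
          branch 2.2.2 (add T \lnot c):
            ○ open, literals {a=1, b=1, c=0}.
0 branches closed, 4 open.
Each open branch fixes some atoms; the unmentioned ones are free. Counting distinct full assignments: branch {d=0} (b, a, c) contributes 8 new; branch {b=0} (a, d, c) contributes 4 new; branch {a=1, b=1, d=1} (c) contributes 2 new; branch {a=1, b=1, c=0} (d) contributes 0 new. Total: 14.

14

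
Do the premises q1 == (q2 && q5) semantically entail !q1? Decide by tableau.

No

Initial set: {T (q1 == (q2 && q5)); F !q1}.
T (q1 == (q2 && q5)): β-rule — branch into T q1, T (q2 && q5)  //  F q1, F (q2 && q5).
  branch 1 (add T q1, T (q2 && q5)):
    T (q2 && q5): α-rule — add T q2, T q5.
    ○ open, literals {q1=true, q2=true, q5=true}.
  branch 2 (add F q1, F (q2 && q5)):
    × closes — contains both q1 and !q1.
1 branch closed, 1 open.
An open branch gives a countermodel: q1=true, q2=true, q5=true (unmentioned atoms arbitrary); the premises hold there but the conclusion fails.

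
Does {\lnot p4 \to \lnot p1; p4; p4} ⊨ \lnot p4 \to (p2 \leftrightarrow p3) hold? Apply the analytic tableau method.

Yes

Initial set: {(\lnot p4 \to \lnot p1); p4; p4; \lnot (\lnot p4 \to (p2 \leftrightarrow p3))}.
\lnot (\lnot p4 \to (p2 \leftrightarrow p3)): α-rule — add \lnot p4, \lnot (p2 \leftrightarrow p3).
× closes — contains both p4 and \lnot p4.
All 1 branch closes.
Every branch closed, so the premises entail the conclusion.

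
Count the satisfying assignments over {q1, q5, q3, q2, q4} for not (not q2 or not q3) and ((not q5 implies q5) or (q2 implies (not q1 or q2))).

8

Initial set: {(not (not q2 or not q3) and ((not q5 implies q5) or (q2 implies (not q1 or q2))))}.
(not (not q2 or not q3) and ((not q5 implies q5) or (q2 implies (not q1 or q2)))): α-rule — add not (not q2 or not q3), ((not q5 implies q5) or (q2 implies (not q1 or q2))).
not (not q2 or not q3): α-rule — add not not q2, not not q3.
((not q5 implies q5) or (q2 implies (not q1 or q2))): β-rule — branch into (not q5 implies q5)  //  (q2 implies (not q1 or q2)).
  branch 1 (add (not q5 implies q5)):
    (not q5 implies q5): β-rule — branch into not not q5  //  q5.
      branch 1.1 (add not not q5):
        ○ open, literals {q2=true, q3=true, q5=true}.
      branch 1.2 (add q5):
        ○ open, literals {q2=true, q3=true, q5=true}.
  branch 2 (add (q2 implies (not q1 or q2))):
    (q2 implies (not q1 or q2)): β-rule — branch into not q2  //  (not q1 or q2).
      branch 2.1 (add not q2):
        × closes — contains both q2 and not q2.
      branch 2.2 (add (not q1 or q2)):
        (not q1 or q2): β-rule — branch into not q1  //  q2.
          branch 2.2.1 (add not q1):
            ○ open, literals {q1=false, q2=true, q3=true}.
          branch 2.2.2 (add q2):
            ○ open, literals {q2=true, q3=true}.
1 branch closed, 4 open.
Each open branch fixes some atoms; the unmentioned ones are free. Counting distinct full assignments: branch {q2=true, q3=true, q5=true} (q1, q4) contributes 4 new; branch {q2=true, q3=true, q5=true} (q1, q4) contributes 0 new; branch {q1=false, q2=true, q3=true} (q5, q4) contributes 2 new; branch {q2=true, q3=true} (q1, q5, q4) contributes 2 new. Total: 8.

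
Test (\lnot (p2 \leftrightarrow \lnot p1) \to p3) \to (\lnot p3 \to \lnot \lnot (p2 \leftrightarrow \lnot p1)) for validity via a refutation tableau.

Assume the negation and expand:
Initial set: {\lnot ((\lnot (p2 \leftrightarrow \lnot p1) \to p3) \to (\lnot p3 \to \lnot \lnot (p2 \leftrightarrow \lnot p1)))}.
\lnot ((\lnot (p2 \leftrightarrow \lnot p1) \to p3) \to (\lnot p3 \to \lnot \lnot (p2 \leftrightarrow \lnot p1))): α-rule — add (\lnot (p2 \leftrightarrow \lnot p1) \to p3), \lnot (\lnot p3 \to \lnot \lnot (p2 \leftrightarrow \lnot p1)).
\lnot (\lnot p3 \to \lnot \lnot (p2 \leftrightarrow \lnot p1)): α-rule — add \lnot p3, \lnot \lnot \lnot (p2 \leftrightarrow \lnot p1).
\lnot \lnot \lnot (p2 \leftrightarrow \lnot p1): drop double negation, giving \lnot (p2 \leftrightarrow \lnot p1).
(\lnot (p2 \leftrightarrow \lnot p1) \to p3): β-rule — branch into \lnot \lnot (p2 \leftrightarrow \lnot p1)  //  p3.
  branch 1 (add \lnot \lnot (p2 \leftrightarrow \lnot p1)):
    \lnot (p2 \leftrightarrow \lnot p1): β-rule — branch into p2, \lnot \lnot p1  //  \lnot p2, \lnot p1.
      branch 1.1 (add p2, \lnot \lnot p1):
        \lnot \lnot (p2 \leftrightarrow \lnot p1): β-rule — branch into p2, \lnot p1  //  \lnot p2, \lnot \lnot p1.
          branch 1.1.1 (add p2, \lnot p1):
            × closes — contains both p1 and \lnot p1.
          branch 1.1.2 (add \lnot p2, \lnot \lnot p1):
            × closes — contains both p2 and \lnot p2.
      branch 1.2 (add \lnot p2, \lnot p1):
        \lnot \lnot (p2 \leftrightarrow \lnot p1): β-rule — branch into p2, \lnot p1  //  \lnot p2, \lnot \lnot p1.
          branch 1.2.1 (add p2, \lnot p1):
            × closes — contains both p2 and \lnot p2.
          branch 1.2.2 (add \lnot p2, \lnot \lnot p1):
            × closes — contains both p1 and \lnot p1.
  branch 2 (add p3):
    × closes — contains both p3 and \lnot p3.
All 5 branches close.
Every branch closed, so the negation is unsatisfiable and the formula is valid.

Valid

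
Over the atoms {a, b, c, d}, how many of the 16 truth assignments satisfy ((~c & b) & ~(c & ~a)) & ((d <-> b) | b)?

Initial set: {(((~c & b) & ~(c & ~a)) & ((d <-> b) | b))}.
(((~c & b) & ~(c & ~a)) & ((d <-> b) | b)): α-rule — add ((~c & b) & ~(c & ~a)), ((d <-> b) | b).
((~c & b) & ~(c & ~a)): α-rule — add (~c & b), ~(c & ~a).
(~c & b): α-rule — add ~c, b.
((d <-> b) | b): β-rule — branch into (d <-> b)  //  b.
  branch 1 (add (d <-> b)):
    ~(c & ~a): β-rule — branch into ~c  //  ~~a.
      branch 1.1 (add ~c):
        (d <-> b): β-rule — branch into d, b  //  ~d, ~b.
          branch 1.1.1 (add d, b):
            ○ open, literals {b=true, c=false, d=true}.
          branch 1.1.2 (add ~d, ~b):
            × closes — contains both b and ~b.
      branch 1.2 (add ~~a):
        (d <-> b): β-rule — branch into d, b  //  ~d, ~b.
          branch 1.2.1 (add d, b):
            ○ open, literals {a=true, b=true, c=false, d=true}.
          branch 1.2.2 (add ~d, ~b):
            × closes — contains both b and ~b.
  branch 2 (add b):
    ~(c & ~a): β-rule — branch into ~c  //  ~~a.
      branch 2.1 (add ~c):
        ○ open, literals {b=true, c=false}.
      branch 2.2 (add ~~a):
        ○ open, literals {a=true, b=true, c=false}.
2 branches closed, 4 open.
Each open branch fixes some atoms; the unmentioned ones are free. Counting distinct full assignments: branch {b=true, c=false, d=true} (a) contributes 2 new; branch {a=true, b=true, c=false, d=true} (none free) contributes 0 new; branch {b=true, c=false} (a, d) contributes 2 new; branch {a=true, b=true, c=false} (d) contributes 0 new. Total: 4.

4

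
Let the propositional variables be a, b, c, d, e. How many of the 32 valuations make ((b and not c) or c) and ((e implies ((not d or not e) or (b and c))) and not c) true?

Initial set: {T (((b and not c) or c) and ((e implies ((not d or not e) or (b and c))) and not c))}.
T (((b and not c) or c) and ((e implies ((not d or not e) or (b and c))) and not c)): α-rule — add T ((b and not c) or c), T ((e implies ((not d or not e) or (b and c))) and not c).
T ((e implies ((not d or not e) or (b and c))) and not c): α-rule — add T (e implies ((not d or not e) or (b and c))), T not c.
T ((b and not c) or c): β-rule — branch into T (b and not c)  //  T c.
  branch 1 (add T (b and not c)):
    T (b and not c): α-rule — add T b, T not c.
    T (e implies ((not d or not e) or (b and c))): β-rule — branch into F e  //  T ((not d or not e) or (b and c)).
      branch 1.1 (add F e):
        ○ open, literals {b=true, c=false, e=false}.
      branch 1.2 (add T ((not d or not e) or (b and c))):
        T ((not d or not e) or (b and c)): β-rule — branch into T (not d or not e)  //  T (b and c).
          branch 1.2.1 (add T (not d or not e)):
            T (not d or not e): β-rule — branch into T not d  //  T not e.
              branch 1.2.1.1 (add T not d):
                ○ open, literals {b=true, c=false, d=false}.
              branch 1.2.1.2 (add T not e):
                ○ open, literals {b=true, c=false, e=false}.
          branch 1.2.2 (add T (b and c)):
            T (b and c): α-rule — add T b, T c.
            × closes — contains both c and not c.
  branch 2 (add T c):
    × closes — contains both c and not c.
2 branches closed, 3 open.
Each open branch fixes some atoms; the unmentioned ones are free. Counting distinct full assignments: branch {b=true, c=false, e=false} (a, d) contributes 4 new; branch {b=true, c=false, d=false} (a, e) contributes 2 new; branch {b=true, c=false, e=false} (a, d) contributes 0 new. Total: 6.

6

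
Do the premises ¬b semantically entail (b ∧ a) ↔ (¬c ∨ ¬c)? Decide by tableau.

Initial set: {¬b; ¬((b ∧ a) ↔ (¬c ∨ ¬c))}.
¬((b ∧ a) ↔ (¬c ∨ ¬c)): β-rule — branch into (b ∧ a), ¬(¬c ∨ ¬c)  //  ¬(b ∧ a), (¬c ∨ ¬c).
  branch 1 (add (b ∧ a), ¬(¬c ∨ ¬c)):
    (b ∧ a): α-rule — add b, a.
    × closes — contains both b and ¬b.
  branch 2 (add ¬(b ∧ a), (¬c ∨ ¬c)):
    ¬(b ∧ a): β-rule — branch into ¬b  //  ¬a.
      branch 2.1 (add ¬b):
        (¬c ∨ ¬c): β-rule — branch into ¬c  //  ¬c.
          branch 2.1.1 (add ¬c):
            ○ open, literals {b=false, c=false}.
          branch 2.1.2 (add ¬c):
            ○ open, literals {b=false, c=false}.
      branch 2.2 (add ¬a):
        (¬c ∨ ¬c): β-rule — branch into ¬c  //  ¬c.
          branch 2.2.1 (add ¬c):
            ○ open, literals {a=false, b=false, c=false}.
          branch 2.2.2 (add ¬c):
            ○ open, literals {a=false, b=false, c=false}.
1 branch closed, 4 open.
An open branch gives a countermodel: b=false, c=false (unmentioned atoms arbitrary); the premises hold there but the conclusion fails.

No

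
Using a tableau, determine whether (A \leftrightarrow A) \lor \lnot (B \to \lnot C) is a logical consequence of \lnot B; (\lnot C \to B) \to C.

Initial set: {\lnot B; ((\lnot C \to B) \to C); \lnot ((A \leftrightarrow A) \lor \lnot (B \to \lnot C))}.
\lnot ((A \leftrightarrow A) \lor \lnot (B \to \lnot C)): α-rule — add \lnot (A \leftrightarrow A), \lnot \lnot (B \to \lnot C).
((\lnot C \to B) \to C): β-rule — branch into \lnot (\lnot C \to B)  //  C.
  branch 1 (add \lnot (\lnot C \to B)):
    \lnot (\lnot C \to B): α-rule — add \lnot C, \lnot B.
    \lnot (A \leftrightarrow A): β-rule — branch into A, \lnot A  //  \lnot A, A.
      branch 1.1 (add A, \lnot A):
        × closes — contains both A and \lnot A.
      branch 1.2 (add \lnot A, A):
        × closes — contains both A and \lnot A.
  branch 2 (add C):
    \lnot (A \leftrightarrow A): β-rule — branch into A, \lnot A  //  \lnot A, A.
      branch 2.1 (add A, \lnot A):
        × closes — contains both A and \lnot A.
      branch 2.2 (add \lnot A, A):
        × closes — contains both A and \lnot A.
All 4 branches close.
Every branch closed, so the premises entail the conclusion.

Yes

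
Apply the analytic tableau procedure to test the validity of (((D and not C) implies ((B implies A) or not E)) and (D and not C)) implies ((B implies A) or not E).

Valid

Assume the negation and expand:
Initial set: {not ((((D and not C) implies ((B implies A) or not E)) and (D and not C)) implies ((B implies A) or not E))}.
not ((((D and not C) implies ((B implies A) or not E)) and (D and not C)) implies ((B implies A) or not E)): α-rule — add (((D and not C) implies ((B implies A) or not E)) and (D and not C)), not ((B implies A) or not E).
(((D and not C) implies ((B implies A) or not E)) and (D and not C)): α-rule — add ((D and not C) implies ((B implies A) or not E)), (D and not C).
not ((B implies A) or not E): α-rule — add not (B implies A), not not E.
(D and not C): α-rule — add D, not C.
not (B implies A): α-rule — add B, not A.
((D and not C) implies ((B implies A) or not E)): β-rule — branch into not (D and not C)  //  ((B implies A) or not E).
  branch 1 (add not (D and not C)):
    not (D and not C): β-rule — branch into not D  //  not not C.
      branch 1.1 (add not D):
        × closes — contains both D and not D.
      branch 1.2 (add not not C):
        × closes — contains both C and not C.
  branch 2 (add ((B implies A) or not E)):
    ((B implies A) or not E): β-rule — branch into (B implies A)  //  not E.
      branch 2.1 (add (B implies A)):
        (B implies A): β-rule — branch into not B  //  A.
          branch 2.1.1 (add not B):
            × closes — contains both B and not B.
          branch 2.1.2 (add A):
            × closes — contains both A and not A.
      branch 2.2 (add not E):
        × closes — contains both E and not E.
All 5 branches close.
Every branch closed, so the negation is unsatisfiable and the formula is valid.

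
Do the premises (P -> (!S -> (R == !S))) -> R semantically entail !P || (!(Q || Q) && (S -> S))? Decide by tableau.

No

Initial set: {((P -> (!S -> (R == !S))) -> R); !(!P || (!(Q || Q) && (S -> S)))}.
!(!P || (!(Q || Q) && (S -> S))): α-rule — add !!P, !(!(Q || Q) && (S -> S)).
((P -> (!S -> (R == !S))) -> R): β-rule — branch into !(P -> (!S -> (R == !S)))  //  R.
  branch 1 (add !(P -> (!S -> (R == !S)))):
    !(P -> (!S -> (R == !S))): α-rule — add P, !(!S -> (R == !S)).
    !(!S -> (R == !S)): α-rule — add !S, !(R == !S).
    !(!(Q || Q) && (S -> S)): β-rule — branch into !!(Q || Q)  //  !(S -> S).
      branch 1.1 (add !!(Q || Q)):
        !(R == !S): β-rule — branch into R, !!S  //  !R, !S.
          branch 1.1.1 (add R, !!S):
            × closes — contains both S and !S.
          branch 1.1.2 (add !R, !S):
            !!(Q || Q): β-rule — branch into Q  //  Q.
              branch 1.1.2.1 (add Q):
                ○ open, literals {P=1, Q=1, R=0, S=0}.
              branch 1.1.2.2 (add Q):
                ○ open, literals {P=1, Q=1, R=0, S=0}.
      branch 1.2 (add !(S -> S)):
        !(S -> S): α-rule — add S, !S.
        × closes — contains both S and !S.
  branch 2 (add R):
    !(!(Q || Q) && (S -> S)): β-rule — branch into !!(Q || Q)  //  !(S -> S).
      branch 2.1 (add !!(Q || Q)):
        !!(Q || Q): β-rule — branch into Q  //  Q.
          branch 2.1.1 (add Q):
            ○ open, literals {P=1, Q=1, R=1}.
          branch 2.1.2 (add Q):
            ○ open, literals {P=1, Q=1, R=1}.
      branch 2.2 (add !(S -> S)):
        !(S -> S): α-rule — add S, !S.
        × closes — contains both S and !S.
3 branches closed, 4 open.
An open branch gives a countermodel: P=1, Q=1, R=0, S=0 (unmentioned atoms arbitrary); the premises hold there but the conclusion fails.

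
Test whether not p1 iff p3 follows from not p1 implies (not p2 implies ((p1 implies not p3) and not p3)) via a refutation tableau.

Initial set: {T (not p1 implies (not p2 implies ((p1 implies not p3) and not p3))); F (not p1 iff p3)}.
T (not p1 implies (not p2 implies ((p1 implies not p3) and not p3))): β-rule — branch into F not p1  //  T (not p2 implies ((p1 implies not p3) and not p3)).
  branch 1 (add F not p1):
    F (not p1 iff p3): β-rule — branch into T not p1, F p3  //  F not p1, T p3.
      branch 1.1 (add T not p1, F p3):
        × closes — contains both p1 and not p1.
      branch 1.2 (add F not p1, T p3):
        ○ open, literals {p1=true, p3=true}.
  branch 2 (add T (not p2 implies ((p1 implies not p3) and not p3))):
    F (not p1 iff p3): β-rule — branch into T not p1, F p3  //  F not p1, T p3.
      branch 2.1 (add T not p1, F p3):
        T (not p2 implies ((p1 implies not p3) and not p3)): β-rule — branch into F not p2  //  T ((p1 implies not p3) and not p3).
          branch 2.1.1 (add F not p2):
            ○ open, literals {p1=false, p2=true, p3=false}.
          branch 2.1.2 (add T ((p1 implies not p3) and not p3)):
            T ((p1 implies not p3) and not p3): α-rule — add T (p1 implies not p3), T not p3.
            T (p1 implies not p3): β-rule — branch into F p1  //  T not p3.
              branch 2.1.2.1 (add F p1):
                ○ open, literals {p1=false, p3=false}.
              branch 2.1.2.2 (add T not p3):
                ○ open, literals {p1=false, p3=false}.
      branch 2.2 (add F not p1, T p3):
        T (not p2 implies ((p1 implies not p3) and not p3)): β-rule — branch into F not p2  //  T ((p1 implies not p3) and not p3).
          branch 2.2.1 (add F not p2):
            ○ open, literals {p1=true, p2=true, p3=true}.
          branch 2.2.2 (add T ((p1 implies not p3) and not p3)):
            T ((p1 implies not p3) and not p3): α-rule — add T (p1 implies not p3), T not p3.
            × closes — contains both p3 and not p3.
2 branches closed, 5 open.
An open branch gives a countermodel: p1=true, p3=true (unmentioned atoms arbitrary); the premises hold there but the conclusion fails.

No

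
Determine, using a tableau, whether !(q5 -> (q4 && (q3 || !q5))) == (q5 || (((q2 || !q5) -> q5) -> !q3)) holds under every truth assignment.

Not valid

Assume the negation and expand:
Initial set: {!(!(q5 -> (q4 && (q3 || !q5))) == (q5 || (((q2 || !q5) -> q5) -> !q3)))}.
!(!(q5 -> (q4 && (q3 || !q5))) == (q5 || (((q2 || !q5) -> q5) -> !q3))): β-rule — branch into !(q5 -> (q4 && (q3 || !q5))), !(q5 || (((q2 || !q5) -> q5) -> !q3))  //  !!(q5 -> (q4 && (q3 || !q5))), (q5 || (((q2 || !q5) -> q5) -> !q3)).
  branch 1 (add !(q5 -> (q4 && (q3 || !q5))), !(q5 || (((q2 || !q5) -> q5) -> !q3))):
    !(q5 -> (q4 && (q3 || !q5))): α-rule — add q5, !(q4 && (q3 || !q5)).
    !(q5 || (((q2 || !q5) -> q5) -> !q3)): α-rule — add !q5, !(((q2 || !q5) -> q5) -> !q3).
    × closes — contains both q5 and !q5.
  branch 2 (add !!(q5 -> (q4 && (q3 || !q5))), (q5 || (((q2 || !q5) -> q5) -> !q3))):
    !!(q5 -> (q4 && (q3 || !q5))): β-rule — branch into !q5  //  (q4 && (q3 || !q5)).
      branch 2.1 (add !q5):
        (q5 || (((q2 || !q5) -> q5) -> !q3)): β-rule — branch into q5  //  (((q2 || !q5) -> q5) -> !q3).
          branch 2.1.1 (add q5):
            × closes — contains both q5 and !q5.
          branch 2.1.2 (add (((q2 || !q5) -> q5) -> !q3)):
            (((q2 || !q5) -> q5) -> !q3): β-rule — branch into !((q2 || !q5) -> q5)  //  !q3.
              branch 2.1.2.1 (add !((q2 || !q5) -> q5)):
                !((q2 || !q5) -> q5): α-rule — add (q2 || !q5), !q5.
                (q2 || !q5): β-rule — branch into q2  //  !q5.
                  branch 2.1.2.1.1 (add q2):
                    ○ open, literals {q2=T, q5=F}.
                  branch 2.1.2.1.2 (add !q5):
                    ○ open, literals {q5=F}.
              branch 2.1.2.2 (add !q3):
                ○ open, literals {q3=F, q5=F}.
      branch 2.2 (add (q4 && (q3 || !q5))):
        (q4 && (q3 || !q5)): α-rule — add q4, (q3 || !q5).
        (q5 || (((q2 || !q5) -> q5) -> !q3)): β-rule — branch into q5  //  (((q2 || !q5) -> q5) -> !q3).
          branch 2.2.1 (add q5):
            (q3 || !q5): β-rule — branch into q3  //  !q5.
              branch 2.2.1.1 (add q3):
                ○ open, literals {q3=T, q4=T, q5=T}.
              branch 2.2.1.2 (add !q5):
                × closes — contains both q5 and !q5.
          branch 2.2.2 (add (((q2 || !q5) -> q5) -> !q3)):
            (q3 || !q5): β-rule — branch into q3  //  !q5.
              branch 2.2.2.1 (add q3):
                (((q2 || !q5) -> q5) -> !q3): β-rule — branch into !((q2 || !q5) -> q5)  //  !q3.
                  branch 2.2.2.1.1 (add !((q2 || !q5) -> q5)):
                    !((q2 || !q5) -> q5): α-rule — add (q2 || !q5), !q5.
                    (q2 || !q5): β-rule — branch into q2  //  !q5.
                      branch 2.2.2.1.1.1 (add q2):
                        ○ open, literals {q2=T, q3=T, q4=T, q5=F}.
                      branch 2.2.2.1.1.2 (add !q5):
                        ○ open, literals {q3=T, q4=T, q5=F}.
                  branch 2.2.2.1.2 (add !q3):
                    × closes — contains both q3 and !q3.
              branch 2.2.2.2 (add !q5):
                (((q2 || !q5) -> q5) -> !q3): β-rule — branch into !((q2 || !q5) -> q5)  //  !q3.
                  branch 2.2.2.2.1 (add !((q2 || !q5) -> q5)):
                    !((q2 || !q5) -> q5): α-rule — add (q2 || !q5), !q5.
                    (q2 || !q5): β-rule — branch into q2  //  !q5.
                      branch 2.2.2.2.1.1 (add q2):
                        ○ open, literals {q2=T, q4=T, q5=F}.
                      branch 2.2.2.2.1.2 (add !q5):
                        ○ open, literals {q4=T, q5=F}.
                  branch 2.2.2.2.2 (add !q3):
                    ○ open, literals {q3=F, q4=T, q5=F}.
4 branches closed, 9 open.
An open branch gives a countermodel: q2=T, q5=F (unmentioned atoms arbitrary); under it the original formula is false.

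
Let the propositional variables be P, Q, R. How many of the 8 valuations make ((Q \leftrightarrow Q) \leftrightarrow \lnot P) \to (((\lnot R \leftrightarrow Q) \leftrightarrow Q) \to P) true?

6

Initial set: {(((Q \leftrightarrow Q) \leftrightarrow \lnot P) \to (((\lnot R \leftrightarrow Q) \leftrightarrow Q) \to P))}.
(((Q \leftrightarrow Q) \leftrightarrow \lnot P) \to (((\lnot R \leftrightarrow Q) \leftrightarrow Q) \to P)): β-rule — branch into \lnot ((Q \leftrightarrow Q) \leftrightarrow \lnot P)  //  (((\lnot R \leftrightarrow Q) \leftrightarrow Q) \to P).
  branch 1 (add \lnot ((Q \leftrightarrow Q) \leftrightarrow \lnot P)):
    \lnot ((Q \leftrightarrow Q) \leftrightarrow \lnot P): β-rule — branch into (Q \leftrightarrow Q), \lnot \lnot P  //  \lnot (Q \leftrightarrow Q), \lnot P.
      branch 1.1 (add (Q \leftrightarrow Q), \lnot \lnot P):
        (Q \leftrightarrow Q): β-rule — branch into Q, Q  //  \lnot Q, \lnot Q.
          branch 1.1.1 (add Q, Q):
            ○ open, literals {P=T, Q=T}.
          branch 1.1.2 (add \lnot Q, \lnot Q):
            ○ open, literals {P=T, Q=F}.
      branch 1.2 (add \lnot (Q \leftrightarrow Q), \lnot P):
        \lnot (Q \leftrightarrow Q): β-rule — branch into Q, \lnot Q  //  \lnot Q, Q.
          branch 1.2.1 (add Q, \lnot Q):
            × closes — contains both Q and \lnot Q.
          branch 1.2.2 (add \lnot Q, Q):
            × closes — contains both Q and \lnot Q.
  branch 2 (add (((\lnot R \leftrightarrow Q) \leftrightarrow Q) \to P)):
    (((\lnot R \leftrightarrow Q) \leftrightarrow Q) \to P): β-rule — branch into \lnot ((\lnot R \leftrightarrow Q) \leftrightarrow Q)  //  P.
      branch 2.1 (add \lnot ((\lnot R \leftrightarrow Q) \leftrightarrow Q)):
        \lnot ((\lnot R \leftrightarrow Q) \leftrightarrow Q): β-rule — branch into (\lnot R \leftrightarrow Q), \lnot Q  //  \lnot (\lnot R \leftrightarrow Q), Q.
          branch 2.1.1 (add (\lnot R \leftrightarrow Q), \lnot Q):
            (\lnot R \leftrightarrow Q): β-rule — branch into \lnot R, Q  //  \lnot \lnot R, \lnot Q.
              branch 2.1.1.1 (add \lnot R, Q):
                × closes — contains both Q and \lnot Q.
              branch 2.1.1.2 (add \lnot \lnot R, \lnot Q):
                ○ open, literals {Q=F, R=T}.
          branch 2.1.2 (add \lnot (\lnot R \leftrightarrow Q), Q):
            \lnot (\lnot R \leftrightarrow Q): β-rule — branch into \lnot R, \lnot Q  //  \lnot \lnot R, Q.
              branch 2.1.2.1 (add \lnot R, \lnot Q):
                × closes — contains both Q and \lnot Q.
              branch 2.1.2.2 (add \lnot \lnot R, Q):
                ○ open, literals {Q=T, R=T}.
      branch 2.2 (add P):
        ○ open, literals {P=T}.
4 branches closed, 5 open.
Each open branch fixes some atoms; the unmentioned ones are free. Counting distinct full assignments: branch {P=T, Q=T} (R) contributes 2 new; branch {P=T, Q=F} (R) contributes 2 new; branch {Q=F, R=T} (P) contributes 1 new; branch {Q=T, R=T} (P) contributes 1 new; branch {P=T} (Q, R) contributes 0 new. Total: 6.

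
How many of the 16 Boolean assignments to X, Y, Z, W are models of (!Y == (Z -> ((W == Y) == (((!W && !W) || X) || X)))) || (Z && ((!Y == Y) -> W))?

12

Initial set: {((!Y == (Z -> ((W == Y) == (((!W && !W) || X) || X)))) || (Z && ((!Y == Y) -> W)))}.
((!Y == (Z -> ((W == Y) == (((!W && !W) || X) || X)))) || (Z && ((!Y == Y) -> W))): β-rule — branch into (!Y == (Z -> ((W == Y) == (((!W && !W) || X) || X))))  //  (Z && ((!Y == Y) -> W)).
  branch 1 (add (!Y == (Z -> ((W == Y) == (((!W && !W) || X) || X))))):
    (!Y == (Z -> ((W == Y) == (((!W && !W) || X) || X)))): β-rule — branch into !Y, (Z -> ((W == Y) == (((!W && !W) || X) || X)))  //  !!Y, !(Z -> ((W == Y) == (((!W && !W) || X) || X))).
      branch 1.1 (add !Y, (Z -> ((W == Y) == (((!W && !W) || X) || X)))):
        (Z -> ((W == Y) == (((!W && !W) || X) || X))): β-rule — branch into !Z  //  ((W == Y) == (((!W && !W) || X) || X)).
          branch 1.1.1 (add !Z):
            ○ open, literals {Y=false, Z=false}.
          branch 1.1.2 (add ((W == Y) == (((!W && !W) || X) || X))):
            ((W == Y) == (((!W && !W) || X) || X)): β-rule — branch into (W == Y), (((!W && !W) || X) || X)  //  !(W == Y), !(((!W && !W) || X) || X).
              branch 1.1.2.1 (add (W == Y), (((!W && !W) || X) || X)):
                (W == Y): β-rule — branch into W, Y  //  !W, !Y.
                  branch 1.1.2.1.1 (add W, Y):
                    × closes — contains both Y and !Y.
                  branch 1.1.2.1.2 (add !W, !Y):
                    (((!W && !W) || X) || X): β-rule — branch into ((!W && !W) || X)  //  X.
                      branch 1.1.2.1.2.1 (add ((!W && !W) || X)):
                        ((!W && !W) || X): β-rule — branch into (!W && !W)  //  X.
                          branch 1.1.2.1.2.1.1 (add (!W && !W)):
                            (!W && !W): α-rule — add !W, !W.
                            ○ open, literals {W=false, Y=false}.
                          branch 1.1.2.1.2.1.2 (add X):
                            ○ open, literals {W=false, X=true, Y=false}.
                      branch 1.1.2.1.2.2 (add X):
                        ○ open, literals {W=false, X=true, Y=false}.
              branch 1.1.2.2 (add !(W == Y), !(((!W && !W) || X) || X)):
                !(((!W && !W) || X) || X): α-rule — add !((!W && !W) || X), !X.
                !((!W && !W) || X): α-rule — add !(!W && !W), !X.
                !(W == Y): β-rule — branch into W, !Y  //  !W, Y.
                  branch 1.1.2.2.1 (add W, !Y):
                    !(!W && !W): β-rule — branch into !!W  //  !!W.
                      branch 1.1.2.2.1.1 (add !!W):
                        ○ open, literals {W=true, X=false, Y=false}.
                      branch 1.1.2.2.1.2 (add !!W):
                        ○ open, literals {W=true, X=false, Y=false}.
                  branch 1.1.2.2.2 (add !W, Y):
                    × closes — contains both Y and !Y.
      branch 1.2 (add !!Y, !(Z -> ((W == Y) == (((!W && !W) || X) || X)))):
        !(Z -> ((W == Y) == (((!W && !W) || X) || X))): α-rule — add Z, !((W == Y) == (((!W && !W) || X) || X)).
        !((W == Y) == (((!W && !W) || X) || X)): β-rule — branch into (W == Y), !(((!W && !W) || X) || X)  //  !(W == Y), (((!W && !W) || X) || X).
          branch 1.2.1 (add (W == Y), !(((!W && !W) || X) || X)):
            !(((!W && !W) || X) || X): α-rule — add !((!W && !W) || X), !X.
            !((!W && !W) || X): α-rule — add !(!W && !W), !X.
            (W == Y): β-rule — branch into W, Y  //  !W, !Y.
              branch 1.2.1.1 (add W, Y):
                !(!W && !W): β-rule — branch into !!W  //  !!W.
                  branch 1.2.1.1.1 (add !!W):
                    ○ open, literals {W=true, X=false, Y=true, Z=true}.
                  branch 1.2.1.1.2 (add !!W):
                    ○ open, literals {W=true, X=false, Y=true, Z=true}.
              branch 1.2.1.2 (add !W, !Y):
                × closes — contains both Y and !Y.
          branch 1.2.2 (add !(W == Y), (((!W && !W) || X) || X)):
            !(W == Y): β-rule — branch into W, !Y  //  !W, Y.
              branch 1.2.2.1 (add W, !Y):
                × closes — contains both Y and !Y.
              branch 1.2.2.2 (add !W, Y):
                (((!W && !W) || X) || X): β-rule — branch into ((!W && !W) || X)  //  X.
                  branch 1.2.2.2.1 (add ((!W && !W) || X)):
                    ((!W && !W) || X): β-rule — branch into (!W && !W)  //  X.
                      branch 1.2.2.2.1.1 (add (!W && !W)):
                        (!W && !W): α-rule — add !W, !W.
                        ○ open, literals {W=false, Y=true, Z=true}.
                      branch 1.2.2.2.1.2 (add X):
                        ○ open, literals {W=false, X=true, Y=true, Z=true}.
                  branch 1.2.2.2.2 (add X):
                    ○ open, literals {W=false, X=true, Y=true, Z=true}.
  branch 2 (add (Z && ((!Y == Y) -> W))):
    (Z && ((!Y == Y) -> W)): α-rule — add Z, ((!Y == Y) -> W).
    ((!Y == Y) -> W): β-rule — branch into !(!Y == Y)  //  W.
      branch 2.1 (add !(!Y == Y)):
        !(!Y == Y): β-rule — branch into !Y, !Y  //  !!Y, Y.
          branch 2.1.1 (add !Y, !Y):
            ○ open, literals {Y=false, Z=true}.
          branch 2.1.2 (add !!Y, Y):
            ○ open, literals {Y=true, Z=true}.
      branch 2.2 (add W):
        ○ open, literals {W=true, Z=true}.
4 branches closed, 14 open.
Each open branch fixes some atoms; the unmentioned ones are free. Counting distinct full assignments: branch {Y=false, Z=false} (X, W) contributes 4 new; branch {W=false, Y=false} (X, Z) contributes 2 new; branch {W=false, X=true, Y=false} (Z) contributes 0 new; branch {W=false, X=true, Y=false} (Z) contributes 0 new; branch {W=true, X=false, Y=false} (Z) contributes 1 new; branch {W=true, X=false, Y=false} (Z) contributes 0 new; branch {W=true, X=false, Y=true, Z=true} (none free) contributes 1 new; branch {W=true, X=false, Y=true, Z=true} (none free) contributes 0 new; branch {W=false, Y=true, Z=true} (X) contributes 2 new; branch {W=false, X=true, Y=true, Z=true} (none free) contributes 0 new; branch {W=false, X=true, Y=true, Z=true} (none free) contributes 0 new; branch {Y=false, Z=true} (X, W) contributes 1 new; branch {Y=true, Z=true} (X, W) contributes 1 new; branch {W=true, Z=true} (X, Y) contributes 0 new. Total: 12.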